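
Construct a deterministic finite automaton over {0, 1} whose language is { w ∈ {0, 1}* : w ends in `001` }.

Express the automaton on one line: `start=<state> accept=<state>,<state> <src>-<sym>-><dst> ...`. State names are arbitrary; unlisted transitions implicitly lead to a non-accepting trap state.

Remember how much of `001` the current input suffix matches. State q0 means no match yet; q1 means the last symbol is `0`; q2 means the last 2 symbols are `00`; q3 means the last 3 symbols are `001`. Only q3 accepts. On a mismatch, fall back to the longest proper suffix that is still a prefix of `001`.
A 4-state machine:
        0   1  
>  q0   q1  q0 
   q1   q2  q0 
   q2   q2  q3 
 * q3   q1  q0 
(> = start, * = accepting)

start=q0 accept=q3 q0-0->q1 q0-1->q0 q1-0->q2 q1-1->q0 q2-0->q2 q2-1->q3 q3-0->q1 q3-1->q0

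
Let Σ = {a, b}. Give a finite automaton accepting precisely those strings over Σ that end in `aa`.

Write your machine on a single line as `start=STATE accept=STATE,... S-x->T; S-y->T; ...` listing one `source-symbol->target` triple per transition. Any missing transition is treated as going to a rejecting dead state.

Remember how much of `aa` the current input suffix matches. State s0 means no match yet; s1 means the last symbol is `a`; s2 means the last 2 symbols are `aa`. Only s2 accepts. On a mismatch, fall back to the longest proper suffix that is still a prefix of `aa`.
A 3-state machine:
        a   b  
>  s0   s1  s0 
   s1   s2  s0 
 * s2   s2  s0 
(> = start, * = accepting)

start=s0; accept=s2; s0-a->s1; s0-b->s0; s1-a->s2; s1-b->s0; s2-a->s2; s2-b->s0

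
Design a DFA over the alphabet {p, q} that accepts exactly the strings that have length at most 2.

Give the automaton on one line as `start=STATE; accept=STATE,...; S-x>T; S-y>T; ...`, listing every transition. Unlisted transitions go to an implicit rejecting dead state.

start=S0; accept=S0,S1,S2; S0-p>S1; S0-q>S1; S1-p>S2; S1-q>S2; S2-p>S3; S2-q>S3; S3-p>S3; S3-q>S3

Count input length up to 3: every symbol moves from S0 toward S3, which means 'more than 2' and absorbs. Accept from {S0, S1, S2}.
4 states suffice.
        p   q  
>* S0   S1  S1 
 * S1   S2  S2 
 * S2   S3  S3 
   S3   S3  S3 
(> = start, * = accepting)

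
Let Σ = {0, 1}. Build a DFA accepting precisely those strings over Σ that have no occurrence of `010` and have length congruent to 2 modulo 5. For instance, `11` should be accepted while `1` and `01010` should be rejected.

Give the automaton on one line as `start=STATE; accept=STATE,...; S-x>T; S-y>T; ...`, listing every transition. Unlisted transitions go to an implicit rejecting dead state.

Handle the two conditions separately and then intersect. The first has 4 states tracking partial matches of the forbidden pattern `010`; the second has 5 states tracking the input length modulo 5. A product state is a pair (one from each), accepting exactly when both do. Equivalent product states are then merged.
A 16-state machine:
          0    1  
>  s0     s1   s2 
   s1     s3   s4 
   s2     s3   s5 
 * s3     s6   s7 
 * s4     s8   s9 
 * s5     s6   s9 
   s6    s10  s11 
   s7     s8  s12 
   s8     s8   s8 
   s9    s10  s12 
   s10   s13  s14 
   s11    s8   s0 
   s12   s13   s0 
   s13    s1  s15 
   s14    s8   s2 
   s15    s8   s5 
(> = start, * = accepting)

start=s0; accept=s3,s4,s5; s0-0>s1; s0-1>s2; s1-0>s3; s1-1>s4; s2-0>s3; s2-1>s5; s3-0>s6; s3-1>s7; s4-0>s8; s4-1>s9; s5-0>s6; s5-1>s9; s6-0>s10; s6-1>s11; s7-0>s8; s7-1>s12; s8-0>s8; s8-1>s8; s9-0>s10; s9-1>s12; s10-0>s13; s10-1>s14; s11-0>s8; s11-1>s0; s12-0>s13; s12-1>s0; s13-0>s1; s13-1>s15; s14-0>s8; s14-1>s2; s15-0>s8; s15-1>s5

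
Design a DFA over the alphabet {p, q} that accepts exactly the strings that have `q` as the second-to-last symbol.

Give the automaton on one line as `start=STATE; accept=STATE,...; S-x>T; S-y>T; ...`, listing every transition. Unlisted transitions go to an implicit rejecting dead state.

start=S0; accept=S5,S6; S0-p>S1; S0-q>S2; S1-p>S3; S1-q>S4; S2-p>S5; S2-q>S6; S3-p>S3; S3-q>S4; S4-p>S5; S4-q>S6; S5-p>S3; S5-q>S4; S6-p>S5; S6-q>S6

Because acceptance depends on a position counted from the end, the machine has to buffer the most recent 2 symbols. Make each state the string of the last up-to-2 symbols read; on input `x` shift the window left and append `x`. Accept when the buffered window has length 2 and begins with `q`.
A 7-state machine:
        p   q  
>  S0   S1  S2 
   S1   S3  S4 
   S2   S5  S6 
   S3   S3  S4 
   S4   S5  S6 
 * S5   S3  S4 
 * S6   S5  S6 
(> = start, * = accepting)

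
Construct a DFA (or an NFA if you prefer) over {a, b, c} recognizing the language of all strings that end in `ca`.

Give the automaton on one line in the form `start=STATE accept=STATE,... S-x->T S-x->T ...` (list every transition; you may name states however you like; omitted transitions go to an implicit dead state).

start=S0 accept=S2 S0-a->S0 S0-b->S0 S0-c->S1 S1-a->S2 S1-b->S0 S1-c->S1 S2-a->S0 S2-b->S0 S2-c->S1

Remember how much of `ca` the current input suffix matches. State S0 means no match yet; S1 means the last symbol is `c`; S2 means the last 2 symbols are `ca`. Only S2 accepts. On a mismatch, fall back to the longest proper suffix that is still a prefix of `ca`.
3 states suffice.
        a   b   c  
>  S0   S0  S0  S1 
   S1   S2  S0  S1 
 * S2   S0  S0  S1 
(> = start, * = accepting)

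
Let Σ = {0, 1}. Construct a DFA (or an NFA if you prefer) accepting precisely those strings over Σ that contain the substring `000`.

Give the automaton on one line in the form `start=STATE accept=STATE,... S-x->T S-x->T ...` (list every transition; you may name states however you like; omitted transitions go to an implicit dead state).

start=q0 accept=q3 q0-0->q1 q0-1->q0 q1-0->q2 q1-1->q0 q2-0->q3 q2-1->q0 q3-0->q3 q3-1->q3

Track how much of `000` has been matched so far: state q0 is no progress, q3 is the absorbing accept state reached once `000` has occurred. Intermediate states record partial matches; on a mismatch, fall back to the longest reusable overlap.
4 states suffice.
        0   1  
>  q0   q1  q0 
   q1   q2  q0 
   q2   q3  q0 
 * q3   q3  q3 
(> = start, * = accepting)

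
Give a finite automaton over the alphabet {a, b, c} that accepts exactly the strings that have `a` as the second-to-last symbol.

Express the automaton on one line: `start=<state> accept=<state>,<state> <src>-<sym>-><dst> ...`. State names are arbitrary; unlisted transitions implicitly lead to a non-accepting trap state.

Because acceptance depends on a position counted from the end, the machine has to buffer the most recent 2 symbols. Make each state the string of the last up-to-2 symbols read; on input `x` shift the window left and append `x`. Accept when the buffered window has length 2 and begins with `a`.
With 13 states:
          a    b    c  
>  q0     q1   q2   q3 
   q1     q4   q5   q6 
   q2     q7   q8   q9 
   q3    q10  q11  q12 
 * q4     q4   q5   q6 
 * q5     q7   q8   q9 
 * q6    q10  q11  q12 
   q7     q4   q5   q6 
   q8     q7   q8   q9 
   q9    q10  q11  q12 
   q10    q4   q5   q6 
   q11    q7   q8   q9 
   q12   q10  q11  q12 
(> = start, * = accepting)

start=q0 accept=q4,q5,q6 q0-a->q1 q0-b->q2 q0-c->q3 q1-a->q4 q1-b->q5 q1-c->q6 q2-a->q7 q2-b->q8 q2-c->q9 q3-a->q10 q3-b->q11 q3-c->q12 q4-a->q4 q4-b->q5 q4-c->q6 q5-a->q7 q5-b->q8 q5-c->q9 q6-a->q10 q6-b->q11 q6-c->q12 q7-a->q4 q7-b->q5 q7-c->q6 q8-a->q7 q8-b->q8 q8-c->q9 q9-a->q10 q9-b->q11 q9-c->q12 q10-a->q4 q10-b->q5 q10-c->q6 q11-a->q7 q11-b->q8 q11-c->q9 q12-a->q10 q12-b->q11 q12-c->q12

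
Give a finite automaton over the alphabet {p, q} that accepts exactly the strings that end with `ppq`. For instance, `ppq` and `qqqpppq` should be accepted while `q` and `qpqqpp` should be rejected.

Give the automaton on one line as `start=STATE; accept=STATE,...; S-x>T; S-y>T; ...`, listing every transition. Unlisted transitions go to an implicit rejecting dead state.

Let each state record the length of the longest suffix of the input read so far that is also a prefix of `ppq`. B means the last symbol is `p`; C means the last 2 symbols are `pp`; D means the last 3 symbols are `ppq`. Accept only at D, where the string currently ends in `ppq`.
With 4 states:
       p  q 
>  A   B  A 
   B   C  A 
   C   C  D 
 * D   B  A 
(> = start, * = accepting)

start=A; accept=D; A-p>B; A-q>A; B-p>C; B-q>A; C-p>C; C-q>D; D-p>B; D-q>A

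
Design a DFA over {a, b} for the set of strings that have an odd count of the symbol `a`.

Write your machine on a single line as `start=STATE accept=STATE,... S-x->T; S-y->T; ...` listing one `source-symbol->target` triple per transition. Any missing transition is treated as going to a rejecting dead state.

Keep the running count of `a`s modulo 2: each `a` advances along the cycle q0 → q1 → q0 while other symbols loop. Accept at q1.
A 2-state machine:
        a   b  
>  q0   q1  q0 
 * q1   q0  q1 
(> = start, * = accepting)

start=q0; accept=q1; q0-a->q1; q0-b->q0; q1-a->q0; q1-b->q1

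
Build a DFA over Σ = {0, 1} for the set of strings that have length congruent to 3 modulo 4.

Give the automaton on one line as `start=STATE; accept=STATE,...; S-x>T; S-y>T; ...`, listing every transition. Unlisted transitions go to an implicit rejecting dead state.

start=A; accept=D; A-0>B; A-1>B; B-0>C; B-1>C; C-0>D; C-1>D; D-0>A; D-1>A

Only the length mod 4 matters, so use a 4-cycle: from any state, every input symbol moves to the next state, wrapping D back to A. Mark D accepting.
A 4-state machine:
       0  1 
>  A   B  B 
   B   C  C 
   C   D  D 
 * D   A  A 
(> = start, * = accepting)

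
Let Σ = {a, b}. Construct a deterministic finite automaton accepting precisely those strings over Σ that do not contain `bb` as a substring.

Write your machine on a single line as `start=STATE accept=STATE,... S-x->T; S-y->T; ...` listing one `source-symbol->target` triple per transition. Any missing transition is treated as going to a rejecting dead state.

start=q0; accept=q0,q1; q0-a->q0; q0-b->q1; q1-a->q0; q1-b->q2; q2-a->q2; q2-b->q2

Track partial matches of the forbidden pattern `bb`. State q2 is a dead state reached once `bb` has occurred; every other state accepts. q0 means no part of `bb` is currently matched.
A 3-state machine:
        a   b  
>* q0   q0  q1 
 * q1   q0  q2 
   q2   q2  q2 
(> = start, * = accepting)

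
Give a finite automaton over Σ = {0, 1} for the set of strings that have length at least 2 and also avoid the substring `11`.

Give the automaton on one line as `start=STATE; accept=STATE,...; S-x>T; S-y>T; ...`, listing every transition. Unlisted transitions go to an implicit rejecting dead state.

Run two small machines in parallel and take their product. One (4 states) tracks the input length, saturating at 3; the other (3 states) tracks partial matches of the forbidden pattern `11`. Each combined state is a pair, one component from each; accept when both components accept. Minimizing collapses redundant product states.
A 6-state machine:
        0   1  
>  q0   q1  q2 
   q1   q3  q4 
   q2   q3  q5 
 * q3   q3  q4 
 * q4   q3  q5 
   q5   q5  q5 
(> = start, * = accepting)

start=q0; accept=q3,q4; q0-0>q1; q0-1>q2; q1-0>q3; q1-1>q4; q2-0>q3; q2-1>q5; q3-0>q3; q3-1>q4; q4-0>q3; q4-1>q5; q5-0>q5; q5-1>q5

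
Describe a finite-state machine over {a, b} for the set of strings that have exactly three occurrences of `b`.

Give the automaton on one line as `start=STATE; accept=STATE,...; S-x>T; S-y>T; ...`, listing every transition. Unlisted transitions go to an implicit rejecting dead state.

start=q0; accept=q3; q0-a>q0; q0-b>q1; q1-a>q1; q1-b>q2; q2-a>q2; q2-b>q3; q3-a>q3; q3-b>q4; q4-a>q4; q4-b>q4

Count `b`s, saturating at 4: states q0 through q3 mean 0 through 3 `b`s seen; q4 means more than 3. Each `b` increments (capped at q4); other symbols loop. Accept from {q3}.
        a   b  
>  q0   q0  q1 
   q1   q1  q2 
   q2   q2  q3 
 * q3   q3  q4 
   q4   q4  q4 
(> = start, * = accepting)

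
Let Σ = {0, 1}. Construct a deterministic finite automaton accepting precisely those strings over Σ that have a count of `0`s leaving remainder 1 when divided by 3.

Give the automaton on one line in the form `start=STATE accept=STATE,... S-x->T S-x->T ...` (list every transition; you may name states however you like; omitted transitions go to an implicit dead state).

Keep the running count of `0`s modulo 3: each `0` advances along the cycle S0 → S1 → S2 → S0 while other symbols loop. Accept at S1.
3 states suffice.
        0   1  
>  S0   S1  S0 
 * S1   S2  S1 
   S2   S0  S2 
(> = start, * = accepting)

start=S0 accept=S1 S0-0->S1 S0-1->S0 S1-0->S2 S1-1->S1 S2-0->S0 S2-1->S2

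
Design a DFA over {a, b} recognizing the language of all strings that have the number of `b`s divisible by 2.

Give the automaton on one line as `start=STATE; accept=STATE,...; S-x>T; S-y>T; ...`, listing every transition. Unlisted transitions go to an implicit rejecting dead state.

Keep the running count of `b`s modulo 2: each `b` advances along the cycle q0 → q1 → q0 while other symbols loop. Accept at q0.
With 2 states:
        a   b  
>* q0   q0  q1 
   q1   q1  q0 
(> = start, * = accepting)

start=q0; accept=q0; q0-a>q0; q0-b>q1; q1-a>q1; q1-b>q0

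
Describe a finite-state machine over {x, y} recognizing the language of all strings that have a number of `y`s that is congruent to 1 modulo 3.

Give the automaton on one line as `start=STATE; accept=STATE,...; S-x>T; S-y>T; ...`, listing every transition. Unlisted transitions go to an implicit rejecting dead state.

Keep the running count of `y`s modulo 3: each `y` advances along the cycle S0 → S1 → S2 → S0 while other symbols loop. Accept at S1.
        x   y  
>  S0   S0  S1 
 * S1   S1  S2 
   S2   S2  S0 
(> = start, * = accepting)

start=S0; accept=S1; S0-x>S0; S0-y>S1; S1-x>S1; S1-y>S2; S2-x>S2; S2-y>S0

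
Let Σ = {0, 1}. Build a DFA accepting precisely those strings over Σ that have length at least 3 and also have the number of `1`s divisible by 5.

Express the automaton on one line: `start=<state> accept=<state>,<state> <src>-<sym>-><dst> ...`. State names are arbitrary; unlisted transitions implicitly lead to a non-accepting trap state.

Build one automaton per condition and run them in lockstep. The first has 5 states tracking the input length, saturating at 4; the second has 5 states tracking the count of `1`s modulo 5. A product state is a pair (one from each), accepting exactly when both do. Equivalent product states are then merged.
        0   1  
>  S0   S1  S2 
   S1   S3  S2 
   S2   S2  S4 
   S3   S5  S2 
   S4   S4  S6 
 * S5   S5  S2 
   S6   S6  S7 
   S7   S7  S5 
(> = start, * = accepting)

start=S0 accept=S5 S0-0->S1 S0-1->S2 S1-0->S3 S1-1->S2 S2-0->S2 S2-1->S4 S3-0->S5 S3-1->S2 S4-0->S4 S4-1->S6 S5-0->S5 S5-1->S2 S6-0->S6 S6-1->S7 S7-0->S7 S7-1->S5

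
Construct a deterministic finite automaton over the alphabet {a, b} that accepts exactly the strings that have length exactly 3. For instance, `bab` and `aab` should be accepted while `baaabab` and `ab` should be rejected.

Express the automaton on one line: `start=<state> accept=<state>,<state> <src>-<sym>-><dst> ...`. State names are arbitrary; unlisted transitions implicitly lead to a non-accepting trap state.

start=s0 accept=s3 s0-a->s1 s0-b->s1 s1-a->s2 s1-b->s2 s2-a->s3 s2-b->s3 s3-a->s4 s3-b->s4 s4-a->s4 s4-b->s4

We only need to distinguish lengths 0, 1, …, 3, and '>3'. Chain s0 → s1 → s2 → s3 → s4 on every symbol, with s4 looping. Accepting states: {s3}.
5 states suffice.
        a   b  
>  s0   s1  s1 
   s1   s2  s2 
   s2   s3  s3 
 * s3   s4  s4 
   s4   s4  s4 
(> = start, * = accepting)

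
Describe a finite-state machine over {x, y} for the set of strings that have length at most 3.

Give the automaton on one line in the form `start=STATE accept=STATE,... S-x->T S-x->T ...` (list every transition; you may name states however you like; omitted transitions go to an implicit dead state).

start=q0 accept=q0,q1,q2,q3 q0-x->q1 q0-y->q1 q1-x->q2 q1-y->q2 q2-x->q3 q2-y->q3 q3-x->q4 q3-y->q4 q4-x->q4 q4-y->q4

Count input length up to 4: every symbol moves from q0 toward q4, which means 'more than 3' and absorbs. Accept from {q0, q1, q2, q3}.
5 states suffice.
        x   y  
>* q0   q1  q1 
 * q1   q2  q2 
 * q2   q3  q3 
 * q3   q4  q4 
   q4   q4  q4 
(> = start, * = accepting)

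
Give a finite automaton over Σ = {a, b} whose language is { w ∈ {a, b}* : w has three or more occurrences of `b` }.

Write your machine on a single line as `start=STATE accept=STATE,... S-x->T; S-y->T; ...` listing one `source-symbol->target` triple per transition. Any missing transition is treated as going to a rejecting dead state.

start=q0; accept=q3,q4; q0-a->q0; q0-b->q1; q1-a->q1; q1-b->q2; q2-a->q2; q2-b->q3; q3-a->q3; q3-b->q4; q4-a->q4; q4-b->q4

Count `b`s, saturating at 4: states q0 through q3 mean 0 through 3 `b`s seen; q4 means more than 3. Each `b` increments (capped at q4); other symbols loop. Accept from {q3, q4}.
A 5-state machine:
        a   b  
>  q0   q0  q1 
   q1   q1  q2 
   q2   q2  q3 
 * q3   q3  q4 
 * q4   q4  q4 
(> = start, * = accepting)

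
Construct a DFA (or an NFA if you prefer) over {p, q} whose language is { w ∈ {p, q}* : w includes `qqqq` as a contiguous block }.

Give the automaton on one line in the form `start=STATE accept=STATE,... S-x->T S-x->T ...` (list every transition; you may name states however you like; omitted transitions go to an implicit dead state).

start=S0 accept=S4 S0-p->S0 S0-q->S1 S1-p->S0 S1-q->S2 S2-p->S0 S2-q->S3 S3-p->S0 S3-q->S4 S4-p->S4 S4-q->S4

States S0..S3 record the length of the longest prefix of `qqqq` that matches the current input suffix. Reaching S4 means `qqqq` has been seen, and we stay there forever. Accept from S4.
With 5 states:
        p   q  
>  S0   S0  S1 
   S1   S0  S2 
   S2   S0  S3 
   S3   S0  S4 
 * S4   S4  S4 
(> = start, * = accepting)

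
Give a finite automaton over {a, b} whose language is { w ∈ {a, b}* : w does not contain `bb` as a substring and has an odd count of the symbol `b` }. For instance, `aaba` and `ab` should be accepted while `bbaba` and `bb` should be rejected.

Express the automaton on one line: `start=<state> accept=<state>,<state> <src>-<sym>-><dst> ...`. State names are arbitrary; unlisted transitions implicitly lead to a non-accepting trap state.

start=s0 accept=s1,s2 s0-a->s0 s0-b->s1 s1-a->s2 s1-b->s3 s2-a->s2 s2-b->s4 s3-a->s3 s3-b->s3 s4-a->s0 s4-b->s3

Handle the two conditions separately and then intersect. The first has 3 states tracking partial matches of the forbidden pattern `bb`; the second has 2 states tracking the count of `b`s modulo 2. A product state is a pair (one from each), accepting exactly when both do. After merging equivalent states the machine shrinks.
        a   b  
>  s0   s0  s1 
 * s1   s2  s3 
 * s2   s2  s4 
   s3   s3  s3 
   s4   s0  s3 
(> = start, * = accepting)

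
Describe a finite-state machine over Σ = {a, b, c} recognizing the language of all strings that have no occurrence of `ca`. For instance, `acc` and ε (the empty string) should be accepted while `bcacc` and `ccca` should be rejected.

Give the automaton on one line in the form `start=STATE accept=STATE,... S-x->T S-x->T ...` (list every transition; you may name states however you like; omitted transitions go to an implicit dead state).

start=s0 accept=s0,s1 s0-a->s0 s0-b->s0 s0-c->s1 s1-a->s2 s1-b->s0 s1-c->s1 s2-a->s2 s2-b->s2 s2-c->s2

Track partial matches of the forbidden pattern `ca`. State s2 is a dead state reached once `ca` has occurred; every other state accepts. s0 means no part of `ca` is currently matched.
With 3 states:
        a   b   c  
>* s0   s0  s0  s1 
 * s1   s2  s0  s1 
   s2   s2  s2  s2 
(> = start, * = accepting)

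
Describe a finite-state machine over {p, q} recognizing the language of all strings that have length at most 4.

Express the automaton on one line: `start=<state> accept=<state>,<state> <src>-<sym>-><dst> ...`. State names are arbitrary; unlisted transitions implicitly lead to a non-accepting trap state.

start=S0 accept=S0,S1,S2,S3,S4 S0-p->S1 S0-q->S1 S1-p->S2 S1-q->S2 S2-p->S3 S2-q->S3 S3-p->S4 S3-q->S4 S4-p->S5 S4-q->S5 S5-p->S5 S5-q->S5

Count input length up to 5: every symbol moves from S0 toward S5, which means 'more than 4' and absorbs. Accept from {S0, S1, S2, S3, S4}.
        p   q  
>* S0   S1  S1 
 * S1   S2  S2 
 * S2   S3  S3 
 * S3   S4  S4 
 * S4   S5  S5 
   S5   S5  S5 
(> = start, * = accepting)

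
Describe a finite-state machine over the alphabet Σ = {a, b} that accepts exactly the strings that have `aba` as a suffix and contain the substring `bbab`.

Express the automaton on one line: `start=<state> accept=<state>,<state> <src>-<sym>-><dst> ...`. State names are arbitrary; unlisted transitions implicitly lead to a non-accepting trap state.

Build one automaton per condition and run them in lockstep. One (4 states) tracks how much of the suffix `aba` has currently been matched; the other (5 states) tracks whether and how much of `bbab` has been seen. Each combined state is a pair, one component from each; accept when both components accept. Equivalent product states are then merged.
With 8 states:
        a   b  
>  q0   q0  q1 
   q1   q0  q2 
   q2   q3  q2 
   q3   q0  q4 
   q4   q5  q6 
 * q5   q7  q4 
   q6   q7  q6 
   q7   q7  q4 
(> = start, * = accepting)

start=q0 accept=q5 q0-a->q0 q0-b->q1 q1-a->q0 q1-b->q2 q2-a->q3 q2-b->q2 q3-a->q0 q3-b->q4 q4-a->q5 q4-b->q6 q5-a->q7 q5-b->q4 q6-a->q7 q6-b->q6 q7-a->q7 q7-b->q4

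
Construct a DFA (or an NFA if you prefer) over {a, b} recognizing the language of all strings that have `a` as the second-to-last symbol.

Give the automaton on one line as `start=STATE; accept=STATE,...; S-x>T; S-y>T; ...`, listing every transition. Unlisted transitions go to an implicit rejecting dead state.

Because acceptance depends on a position counted from the end, the machine has to buffer the most recent 2 symbols. Make each state the string of the last up-to-2 symbols read; on input `x` shift the window left and append `x`. Accept when the buffered window has length 2 and begins with `a`.
        a   b  
>  S0   S1  S2 
   S1   S3  S4 
   S2   S5  S6 
 * S3   S3  S4 
 * S4   S5  S6 
   S5   S3  S4 
   S6   S5  S6 
(> = start, * = accepting)

start=S0; accept=S3,S4; S0-a>S1; S0-b>S2; S1-a>S3; S1-b>S4; S2-a>S5; S2-b>S6; S3-a>S3; S3-b>S4; S4-a>S5; S4-b>S6; S5-a>S3; S5-b>S4; S6-a>S5; S6-b>S6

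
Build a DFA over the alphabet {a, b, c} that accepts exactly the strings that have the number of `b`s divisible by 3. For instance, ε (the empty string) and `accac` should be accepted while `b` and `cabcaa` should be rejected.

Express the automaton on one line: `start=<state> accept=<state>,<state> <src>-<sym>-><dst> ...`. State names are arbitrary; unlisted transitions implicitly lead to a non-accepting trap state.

start=q0 accept=q0 q0-a->q0 q0-b->q1 q0-c->q0 q1-a->q1 q1-b->q2 q1-c->q1 q2-a->q2 q2-b->q0 q2-c->q2

The only thing that matters is how many `b`s have appeared, reduced mod 3. Use one state per residue: q0 for 0, …, q2 for 2. Reading `b` moves to the next residue; anything else stays put. q0 is accepting.
        a   b   c  
>* q0   q0  q1  q0 
   q1   q1  q2  q1 
   q2   q2  q0  q2 
(> = start, * = accepting)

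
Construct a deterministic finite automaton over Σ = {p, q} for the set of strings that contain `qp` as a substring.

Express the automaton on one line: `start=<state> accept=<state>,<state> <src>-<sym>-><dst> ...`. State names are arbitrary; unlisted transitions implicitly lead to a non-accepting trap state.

start=s0 accept=s2 s0-p->s0 s0-q->s1 s1-p->s2 s1-q->s1 s2-p->s2 s2-q->s2

Track how much of `qp` has been matched so far: state s0 is no progress, s2 is the absorbing accept state reached once `qp` has occurred. Intermediate states record partial matches; on a mismatch, fall back to the longest reusable overlap.
A 3-state machine:
        p   q  
>  s0   s0  s1 
   s1   s2  s1 
 * s2   s2  s2 
(> = start, * = accepting)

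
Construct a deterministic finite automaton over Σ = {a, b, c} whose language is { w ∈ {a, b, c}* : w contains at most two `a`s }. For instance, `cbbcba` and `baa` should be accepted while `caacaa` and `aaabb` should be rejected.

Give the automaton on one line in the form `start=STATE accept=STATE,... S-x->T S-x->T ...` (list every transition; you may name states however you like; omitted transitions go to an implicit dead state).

Count `a`s, saturating at 3: states s0 through s2 mean 0 through 2 `a`s seen; s3 means more than 2. Each `a` increments (capped at s3); other symbols loop. Accept from {s0, s1, s2}.
        a   b   c  
>* s0   s1  s0  s0 
 * s1   s2  s1  s1 
 * s2   s3  s2  s2 
   s3   s3  s3  s3 
(> = start, * = accepting)

start=s0 accept=s0,s1,s2 s0-a->s1 s0-b->s0 s0-c->s0 s1-a->s2 s1-b->s1 s1-c->s1 s2-a->s3 s2-b->s2 s2-c->s2 s3-a->s3 s3-b->s3 s3-c->s3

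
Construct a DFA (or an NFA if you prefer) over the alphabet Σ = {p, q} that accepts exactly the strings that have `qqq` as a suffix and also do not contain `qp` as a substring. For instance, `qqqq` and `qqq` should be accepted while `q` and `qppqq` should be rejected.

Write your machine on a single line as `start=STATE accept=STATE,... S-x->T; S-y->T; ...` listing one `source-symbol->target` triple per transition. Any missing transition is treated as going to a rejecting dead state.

start=s0; accept=s4; s0-p->s0; s0-q->s1; s1-p->s2; s1-q->s3; s2-p->s2; s2-q->s2; s3-p->s2; s3-q->s4; s4-p->s2; s4-q->s4

Build one automaton per condition and run them in lockstep. One (4 states) tracks how much of the suffix `qqq` has currently been matched; the other (3 states) tracks partial matches of the forbidden pattern `qp`. Each combined state is a pair, one component from each; accept when both components accept. Equivalent product states are then merged.
A 5-state machine:
        p   q  
>  s0   s0  s1 
   s1   s2  s3 
   s2   s2  s2 
   s3   s2  s4 
 * s4   s2  s4 
(> = start, * = accepting)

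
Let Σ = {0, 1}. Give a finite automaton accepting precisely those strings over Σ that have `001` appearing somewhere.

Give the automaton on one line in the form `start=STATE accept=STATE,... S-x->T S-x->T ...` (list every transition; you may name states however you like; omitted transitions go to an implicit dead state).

Track how much of `001` has been matched so far: state s0 is no progress, s3 is the absorbing accept state reached once `001` has occurred. Intermediate states record partial matches; on a mismatch, fall back to the longest reusable overlap.
4 states suffice.
        0   1  
>  s0   s1  s0 
   s1   s2  s0 
   s2   s2  s3 
 * s3   s3  s3 
(> = start, * = accepting)

start=s0 accept=s3 s0-0->s1 s0-1->s0 s1-0->s2 s1-1->s0 s2-0->s2 s2-1->s3 s3-0->s3 s3-1->s3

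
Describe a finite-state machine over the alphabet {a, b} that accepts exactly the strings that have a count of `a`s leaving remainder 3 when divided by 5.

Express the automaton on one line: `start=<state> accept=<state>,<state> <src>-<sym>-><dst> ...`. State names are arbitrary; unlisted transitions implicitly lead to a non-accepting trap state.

Keep the running count of `a`s modulo 5: each `a` advances along the cycle q0 → q1 → q2 → q3 → q4 → q0 while other symbols loop. Accept at q3.
        a   b  
>  q0   q1  q0 
   q1   q2  q1 
   q2   q3  q2 
 * q3   q4  q3 
   q4   q0  q4 
(> = start, * = accepting)

start=q0 accept=q3 q0-a->q1 q0-b->q0 q1-a->q2 q1-b->q1 q2-a->q3 q2-b->q2 q3-a->q4 q3-b->q3 q4-a->q0 q4-b->q4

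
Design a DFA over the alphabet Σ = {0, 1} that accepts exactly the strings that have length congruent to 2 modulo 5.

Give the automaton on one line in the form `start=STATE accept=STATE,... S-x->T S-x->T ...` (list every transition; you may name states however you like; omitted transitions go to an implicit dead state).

start=q0 accept=q2 q0-0->q1 q0-1->q1 q1-0->q2 q1-1->q2 q2-0->q3 q2-1->q3 q3-0->q4 q3-1->q4 q4-0->q0 q4-1->q0

Only the length mod 5 matters, so use a 5-cycle: from any state, every input symbol moves to the next state, wrapping q4 back to q0. Mark q2 accepting.
5 states suffice.
        0   1  
>  q0   q1  q1 
   q1   q2  q2 
 * q2   q3  q3 
   q3   q4  q4 
   q4   q0  q0 
(> = start, * = accepting)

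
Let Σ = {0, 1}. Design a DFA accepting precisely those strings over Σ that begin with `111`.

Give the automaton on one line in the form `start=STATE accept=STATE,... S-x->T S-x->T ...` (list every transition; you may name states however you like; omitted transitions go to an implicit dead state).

Check the first 3 symbols one by one: A through C record how many have matched `111` so far; any wrong symbol goes to the dead state E. After all 3 match we enter the accepting sink D.
5 states suffice.
       0  1 
>  A   E  B 
   B   E  C 
   C   E  D 
 * D   D  D 
   E   E  E 
(> = start, * = accepting)

start=A accept=D A-0->E A-1->B B-0->E B-1->C C-0->E C-1->D D-0->D D-1->D E-0->E E-1->E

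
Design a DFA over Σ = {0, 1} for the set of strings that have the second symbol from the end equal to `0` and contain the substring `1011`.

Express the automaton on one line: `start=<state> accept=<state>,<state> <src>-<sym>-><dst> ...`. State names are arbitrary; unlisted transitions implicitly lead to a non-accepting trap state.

Handle the two conditions separately and then intersect. The first has 7 states tracking the last 2 symbols read; the second has 5 states tracking whether and how much of `1011` has been seen. A product state is a pair (one from each), accepting exactly when both do. After merging equivalent states the machine shrinks.
8 states suffice.
       0  1 
>  A   A  B 
   B   C  B 
   C   A  D 
   D   C  E 
   E   F  E 
   F   G  H 
 * G   G  H 
 * H   F  E 
(> = start, * = accepting)

start=A accept=G,H A-0->A A-1->B B-0->C B-1->B C-0->A C-1->D D-0->C D-1->E E-0->F E-1->E F-0->G F-1->H G-0->G G-1->H H-0->F H-1->E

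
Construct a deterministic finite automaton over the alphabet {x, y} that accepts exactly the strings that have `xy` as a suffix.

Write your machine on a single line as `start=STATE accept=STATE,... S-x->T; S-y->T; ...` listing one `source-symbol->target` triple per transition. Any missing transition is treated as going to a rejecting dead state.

Let each state record the length of the longest suffix of the input read so far that is also a prefix of `xy`. s1 means the last symbol is `x`; s2 means the last 2 symbols are `xy`. Accept only at s2, where the string currently ends in `xy`.
3 states suffice.
        x   y  
>  s0   s1  s0 
   s1   s1  s2 
 * s2   s1  s0 
(> = start, * = accepting)

start=s0; accept=s2; s0-x->s1; s0-y->s0; s1-x->s1; s1-y->s2; s2-x->s1; s2-y->s0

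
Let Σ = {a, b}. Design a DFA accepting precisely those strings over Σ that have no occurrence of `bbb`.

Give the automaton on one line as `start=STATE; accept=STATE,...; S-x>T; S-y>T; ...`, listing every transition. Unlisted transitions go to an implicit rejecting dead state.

Track partial matches of the forbidden pattern `bbb`. State s3 is a dead state reached once `bbb` has occurred; every other state accepts. s0 means no part of `bbb` is currently matched.
A 4-state machine:
        a   b  
>* s0   s0  s1 
 * s1   s0  s2 
 * s2   s0  s3 
   s3   s3  s3 
(> = start, * = accepting)

start=s0; accept=s0,s1,s2; s0-a>s0; s0-b>s1; s1-a>s0; s1-b>s2; s2-a>s0; s2-b>s3; s3-a>s3; s3-b>s3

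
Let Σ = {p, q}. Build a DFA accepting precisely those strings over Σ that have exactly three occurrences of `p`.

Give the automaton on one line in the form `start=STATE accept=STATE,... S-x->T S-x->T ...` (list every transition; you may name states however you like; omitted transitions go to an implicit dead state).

start=s0 accept=s3 s0-p->s1 s0-q->s0 s1-p->s2 s1-q->s1 s2-p->s3 s2-q->s2 s3-p->s4 s3-q->s3 s4-p->s4 s4-q->s4

Only the number of `p`s matters, and only up to 4. Make a chain s0 → s1 → s2 → s3 → s4 advanced by each `p` (with s4 absorbing); every other symbol self-loops. The accepting set is {s3}.
With 5 states:
        p   q  
>  s0   s1  s0 
   s1   s2  s1 
   s2   s3  s2 
 * s3   s4  s3 
   s4   s4  s4 
(> = start, * = accepting)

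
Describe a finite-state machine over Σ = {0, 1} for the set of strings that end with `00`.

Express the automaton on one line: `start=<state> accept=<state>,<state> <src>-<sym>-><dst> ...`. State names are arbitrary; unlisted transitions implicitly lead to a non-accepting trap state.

Remember how much of `00` the current input suffix matches. State q0 means no match yet; q1 means the last symbol is `0`; q2 means the last 2 symbols are `00`. Only q2 accepts. On a mismatch, fall back to the longest proper suffix that is still a prefix of `00`.
        0   1  
>  q0   q1  q0 
   q1   q2  q0 
 * q2   q2  q0 
(> = start, * = accepting)

start=q0 accept=q2 q0-0->q1 q0-1->q0 q1-0->q2 q1-1->q0 q2-0->q2 q2-1->q0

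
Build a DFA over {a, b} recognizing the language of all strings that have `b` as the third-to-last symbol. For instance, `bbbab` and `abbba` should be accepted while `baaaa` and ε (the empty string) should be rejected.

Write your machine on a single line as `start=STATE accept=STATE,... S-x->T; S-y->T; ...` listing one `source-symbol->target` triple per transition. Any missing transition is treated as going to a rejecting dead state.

start=q0; accept=q11,q12,q13,q14; q0-a->q1; q0-b->q2; q1-a->q3; q1-b->q4; q2-a->q5; q2-b->q6; q3-a->q7; q3-b->q8; q4-a->q9; q4-b->q10; q5-a->q11; q5-b->q12; q6-a->q13; q6-b->q14; q7-a->q7; q7-b->q8; q8-a->q9; q8-b->q10; q9-a->q11; q9-b->q12; q10-a->q13; q10-b->q14; q11-a->q7; q11-b->q8; q12-a->q9; q12-b->q10; q13-a->q11; q13-b->q12; q14-a->q13; q14-b->q14

Because acceptance depends on a position counted from the end, the machine has to buffer the most recent 3 symbols. Make each state the string of the last up-to-3 symbols read; on input `x` shift the window left and append `x`. Accept when the buffered window has length 3 and begins with `b`.
          a    b  
>  q0     q1   q2 
   q1     q3   q4 
   q2     q5   q6 
   q3     q7   q8 
   q4     q9  q10 
   q5    q11  q12 
   q6    q13  q14 
   q7     q7   q8 
   q8     q9  q10 
   q9    q11  q12 
   q10   q13  q14 
 * q11    q7   q8 
 * q12    q9  q10 
 * q13   q11  q12 
 * q14   q13  q14 
(> = start, * = accepting)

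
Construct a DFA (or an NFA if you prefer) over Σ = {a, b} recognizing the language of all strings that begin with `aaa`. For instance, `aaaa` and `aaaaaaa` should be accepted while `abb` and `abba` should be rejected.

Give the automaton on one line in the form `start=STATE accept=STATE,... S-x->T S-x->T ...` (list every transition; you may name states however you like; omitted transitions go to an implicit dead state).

start=q0 accept=q3 q0-a->q1 q0-b->q4 q1-a->q2 q1-b->q4 q2-a->q3 q2-b->q4 q3-a->q3 q3-b->q3 q4-a->q4 q4-b->q4

Walk along `aaa` while the input agrees: from q0 take `a` to q1, and so on. Any deviation drops to the rejecting sink q4. Once q3 is reached the prefix is confirmed and every continuation is accepted.
A 5-state machine:
        a   b  
>  q0   q1  q4 
   q1   q2  q4 
   q2   q3  q4 
 * q3   q3  q3 
   q4   q4  q4 
(> = start, * = accepting)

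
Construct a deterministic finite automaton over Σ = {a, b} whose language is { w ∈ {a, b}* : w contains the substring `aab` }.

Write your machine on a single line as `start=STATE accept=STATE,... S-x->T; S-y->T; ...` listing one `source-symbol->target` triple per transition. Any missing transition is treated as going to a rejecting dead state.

States q0..q2 record the length of the longest prefix of `aab` that matches the current input suffix. Reaching q3 means `aab` has been seen, and we stay there forever. Accept from q3.
A 4-state machine:
        a   b  
>  q0   q1  q0 
   q1   q2  q0 
   q2   q2  q3 
 * q3   q3  q3 
(> = start, * = accepting)

start=q0; accept=q3; q0-a->q1; q0-b->q0; q1-a->q2; q1-b->q0; q2-a->q2; q2-b->q3; q3-a->q3; q3-b->q3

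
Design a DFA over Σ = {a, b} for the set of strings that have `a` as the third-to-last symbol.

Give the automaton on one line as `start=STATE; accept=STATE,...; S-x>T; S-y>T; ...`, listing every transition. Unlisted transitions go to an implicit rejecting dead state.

A DFA must remember the last 3 symbols (since which symbol is third-to-last isn't known until the input ends). Use one state per possible window of the last ≤3 symbols; accept from those whose window starts with `a`.
          a    b  
>  q0     q1   q2 
   q1     q3   q4 
   q2     q5   q6 
   q3     q7   q8 
   q4     q9  q10 
   q5    q11  q12 
   q6    q13  q14 
 * q7     q7   q8 
 * q8     q9  q10 
 * q9    q11  q12 
 * q10   q13  q14 
   q11    q7   q8 
   q12    q9  q10 
   q13   q11  q12 
   q14   q13  q14 
(> = start, * = accepting)

start=q0; accept=q7,q8,q9,q10; q0-a>q1; q0-b>q2; q1-a>q3; q1-b>q4; q2-a>q5; q2-b>q6; q3-a>q7; q3-b>q8; q4-a>q9; q4-b>q10; q5-a>q11; q5-b>q12; q6-a>q13; q6-b>q14; q7-a>q7; q7-b>q8; q8-a>q9; q8-b>q10; q9-a>q11; q9-b>q12; q10-a>q13; q10-b>q14; q11-a>q7; q11-b>q8; q12-a>q9; q12-b>q10; q13-a>q11; q13-b>q12; q14-a>q13; q14-b>q14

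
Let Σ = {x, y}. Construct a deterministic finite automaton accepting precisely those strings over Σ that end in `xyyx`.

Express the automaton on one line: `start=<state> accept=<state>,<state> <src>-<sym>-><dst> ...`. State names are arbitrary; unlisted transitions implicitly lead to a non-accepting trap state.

start=q0 accept=q4 q0-x->q1 q0-y->q0 q1-x->q1 q1-y->q2 q2-x->q1 q2-y->q3 q3-x->q4 q3-y->q0 q4-x->q1 q4-y->q2

Remember how much of `xyyx` the current input suffix matches. State q0 means no match yet; q1 means the last symbol is `x`; q2 means the last 2 symbols are `xy`; q3 means the last 3 symbols are `xyy`; q4 means the last 4 symbols are `xyyx`. Only q4 accepts. On a mismatch, fall back to the longest proper suffix that is still a prefix of `xyyx`.
5 states suffice.
        x   y  
>  q0   q1  q0 
   q1   q1  q2 
   q2   q1  q3 
   q3   q4  q0 
 * q4   q1  q2 
(> = start, * = accepting)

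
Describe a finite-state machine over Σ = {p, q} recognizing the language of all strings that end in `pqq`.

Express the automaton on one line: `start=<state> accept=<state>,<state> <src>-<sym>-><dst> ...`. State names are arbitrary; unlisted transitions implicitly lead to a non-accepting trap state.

Remember how much of `pqq` the current input suffix matches. State S0 means no match yet; S1 means the last symbol is `p`; S2 means the last 2 symbols are `pq`; S3 means the last 3 symbols are `pqq`. Only S3 accepts. On a mismatch, fall back to the longest proper suffix that is still a prefix of `pqq`.
With 4 states:
        p   q  
>  S0   S1  S0 
   S1   S1  S2 
   S2   S1  S3 
 * S3   S1  S0 
(> = start, * = accepting)

start=S0 accept=S3 S0-p->S1 S0-q->S0 S1-p->S1 S1-q->S2 S2-p->S1 S2-q->S3 S3-p->S1 S3-q->S0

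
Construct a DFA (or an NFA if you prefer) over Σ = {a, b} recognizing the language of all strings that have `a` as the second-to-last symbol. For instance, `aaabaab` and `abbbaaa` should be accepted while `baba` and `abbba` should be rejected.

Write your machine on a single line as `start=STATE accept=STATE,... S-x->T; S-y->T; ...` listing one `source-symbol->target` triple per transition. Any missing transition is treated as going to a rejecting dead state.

start=q0; accept=q3,q4; q0-a->q1; q0-b->q2; q1-a->q3; q1-b->q4; q2-a->q5; q2-b->q6; q3-a->q3; q3-b->q4; q4-a->q5; q4-b->q6; q5-a->q3; q5-b->q4; q6-a->q5; q6-b->q6

Because acceptance depends on a position counted from the end, the machine has to buffer the most recent 2 symbols. Make each state the string of the last up-to-2 symbols read; on input `x` shift the window left and append `x`. Accept when the buffered window has length 2 and begins with `a`.
With 7 states:
        a   b  
>  q0   q1  q2 
   q1   q3  q4 
   q2   q5  q6 
 * q3   q3  q4 
 * q4   q5  q6 
   q5   q3  q4 
   q6   q5  q6 
(> = start, * = accepting)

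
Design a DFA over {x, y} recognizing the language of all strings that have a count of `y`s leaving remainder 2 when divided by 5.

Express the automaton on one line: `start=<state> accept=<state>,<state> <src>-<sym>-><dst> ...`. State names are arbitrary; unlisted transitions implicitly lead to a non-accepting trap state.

Keep the running count of `y`s modulo 5: each `y` advances along the cycle S0 → S1 → S2 → S3 → S4 → S0 while other symbols loop. Accept at S2.
A 5-state machine:
        x   y  
>  S0   S0  S1 
   S1   S1  S2 
 * S2   S2  S3 
   S3   S3  S4 
   S4   S4  S0 
(> = start, * = accepting)

start=S0 accept=S2 S0-x->S0 S0-y->S1 S1-x->S1 S1-y->S2 S2-x->S2 S2-y->S3 S3-x->S3 S3-y->S4 S4-x->S4 S4-y->S0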